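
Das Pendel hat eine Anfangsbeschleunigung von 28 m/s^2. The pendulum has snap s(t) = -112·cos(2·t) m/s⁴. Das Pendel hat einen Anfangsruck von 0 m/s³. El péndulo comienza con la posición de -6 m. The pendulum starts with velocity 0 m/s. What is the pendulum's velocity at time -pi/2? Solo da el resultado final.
At t = -pi/2, v = 0.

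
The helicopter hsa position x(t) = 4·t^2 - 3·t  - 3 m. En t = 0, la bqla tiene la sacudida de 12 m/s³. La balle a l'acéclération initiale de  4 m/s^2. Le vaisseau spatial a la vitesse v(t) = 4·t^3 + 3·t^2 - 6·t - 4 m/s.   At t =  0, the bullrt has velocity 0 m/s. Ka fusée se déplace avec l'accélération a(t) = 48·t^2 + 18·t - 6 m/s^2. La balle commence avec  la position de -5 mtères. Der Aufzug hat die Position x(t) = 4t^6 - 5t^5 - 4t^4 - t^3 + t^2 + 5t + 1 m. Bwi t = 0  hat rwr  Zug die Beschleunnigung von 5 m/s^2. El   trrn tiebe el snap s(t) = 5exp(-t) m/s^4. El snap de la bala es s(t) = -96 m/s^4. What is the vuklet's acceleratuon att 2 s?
Starting from snap s(t) = -96, we take 2 integrals. The antiderivative of snap is jerk. Using j(0) = 12, we get j(t) = 12 - 96·t. The integral of jerk is acceleration. Using a(0) = 4, we get a(t) = -48·t^2 + 12·t + 4. From the given acceleration equation a(t) = -48·t^2 + 12·t + 4, we substitute t = 2 to get a = -164.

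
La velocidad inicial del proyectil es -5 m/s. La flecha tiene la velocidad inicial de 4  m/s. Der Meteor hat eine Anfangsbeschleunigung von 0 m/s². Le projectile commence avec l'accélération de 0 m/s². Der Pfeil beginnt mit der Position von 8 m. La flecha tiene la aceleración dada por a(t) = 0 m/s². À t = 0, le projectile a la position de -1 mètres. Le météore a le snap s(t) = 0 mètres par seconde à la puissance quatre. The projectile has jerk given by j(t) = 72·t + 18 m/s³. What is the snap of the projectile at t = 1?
To solve this, we need to take 1 derivative of our jerk equation j(t) = 72·t + 18. The derivative of jerk gives snap: s(t) = 72. From the given snap equation s(t) = 72, we substitute t = 1 to get s = 72.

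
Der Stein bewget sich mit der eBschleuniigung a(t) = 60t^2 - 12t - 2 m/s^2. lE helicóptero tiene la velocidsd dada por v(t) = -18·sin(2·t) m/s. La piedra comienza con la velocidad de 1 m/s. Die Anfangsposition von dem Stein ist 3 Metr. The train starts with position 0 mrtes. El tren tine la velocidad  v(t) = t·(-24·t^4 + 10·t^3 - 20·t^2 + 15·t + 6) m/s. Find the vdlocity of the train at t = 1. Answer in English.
We have velocity v(t) = t·(-24·t^4 + 10·t^3 - 20·t^2 + 15·t + 6). Substituting t = 1: v(1) = -13.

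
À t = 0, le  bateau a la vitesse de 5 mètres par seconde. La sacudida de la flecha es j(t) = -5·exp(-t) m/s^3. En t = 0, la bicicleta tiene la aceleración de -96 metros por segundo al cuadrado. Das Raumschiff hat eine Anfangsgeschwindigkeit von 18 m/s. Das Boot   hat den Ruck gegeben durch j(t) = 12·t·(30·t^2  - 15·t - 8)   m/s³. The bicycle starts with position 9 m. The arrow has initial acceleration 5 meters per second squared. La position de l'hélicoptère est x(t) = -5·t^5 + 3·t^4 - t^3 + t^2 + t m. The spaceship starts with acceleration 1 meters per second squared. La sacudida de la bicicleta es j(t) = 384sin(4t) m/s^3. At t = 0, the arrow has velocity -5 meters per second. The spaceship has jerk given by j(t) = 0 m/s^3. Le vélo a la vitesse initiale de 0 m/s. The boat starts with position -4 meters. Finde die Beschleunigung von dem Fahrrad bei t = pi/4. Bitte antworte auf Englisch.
We must find the integral of our jerk equation j(t) = 384·sin(4·t) 1 time. Finding the antiderivative of j(t) and using a(0) = -96: a(t) = -96·cos(4·t). Using a(t) = -96·cos(4·t) and substituting t = pi/4, we find a = 96.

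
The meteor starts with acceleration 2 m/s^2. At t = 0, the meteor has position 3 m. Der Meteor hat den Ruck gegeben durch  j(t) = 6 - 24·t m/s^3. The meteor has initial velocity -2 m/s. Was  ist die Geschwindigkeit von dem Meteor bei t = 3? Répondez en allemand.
Wir müssen unsere Gleichung für den Ruck j(t) = 6 - 24·t 2-mal integrieren. Das Integral von dem Ruck, mit a(0) = 2, ergibt die Beschleunigung: a(t) = -12·t^2 + 6·t + 2. Das Integral von der Beschleunigung ist die Geschwindigkeit. Mit v(0) = -2 erhalten wir v(t) = -4·t^3 + 3·t^2 + 2·t - 2. Aus der Gleichung für die Geschwindigkeit v(t) = -4·t^3 + 3·t^2 + 2·t - 2, setzen wir t = 3 ein und erhalten v = -77.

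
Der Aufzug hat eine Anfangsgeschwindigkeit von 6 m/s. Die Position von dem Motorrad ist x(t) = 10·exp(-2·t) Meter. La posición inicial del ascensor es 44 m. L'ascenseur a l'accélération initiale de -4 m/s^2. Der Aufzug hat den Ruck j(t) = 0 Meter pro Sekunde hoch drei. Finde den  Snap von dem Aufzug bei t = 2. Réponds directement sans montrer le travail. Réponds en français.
La réponse est 0.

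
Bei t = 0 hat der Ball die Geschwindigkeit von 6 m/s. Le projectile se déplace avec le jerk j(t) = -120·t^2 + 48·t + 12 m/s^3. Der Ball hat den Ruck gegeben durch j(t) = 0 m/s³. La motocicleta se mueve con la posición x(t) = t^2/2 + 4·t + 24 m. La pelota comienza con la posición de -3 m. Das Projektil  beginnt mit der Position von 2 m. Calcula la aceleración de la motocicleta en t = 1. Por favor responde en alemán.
Wir müssen unsere Gleichung für die Position x(t) = t^2/2 + 4·t + 24 2-mal ableiten. Die Ableitung von der Position ergibt die Geschwindigkeit: v(t) = t + 4. Durch Ableiten von der Geschwindigkeit erhalten wir die Beschleunigung: a(t) = 1. Wir haben die Beschleunigung a(t) = 1. Durch Einsetzen von t = 1: a(1) = 1.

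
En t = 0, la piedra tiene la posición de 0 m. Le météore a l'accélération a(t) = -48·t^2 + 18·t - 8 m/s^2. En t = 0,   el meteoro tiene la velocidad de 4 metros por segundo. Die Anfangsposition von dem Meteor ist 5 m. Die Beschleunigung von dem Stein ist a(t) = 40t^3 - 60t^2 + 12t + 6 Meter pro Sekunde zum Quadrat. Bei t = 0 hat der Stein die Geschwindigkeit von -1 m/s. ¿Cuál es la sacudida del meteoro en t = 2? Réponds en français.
En partant de l'accélération a(t) = -48·t^2 + 18·t - 8, nous prenons 1 dérivée. En prenant d/dt de a(t), nous trouvons j(t) = 18 - 96·t. Nous avons le jerk j(t) = 18 - 96·t. En substituant t = 2: j(2) = -174.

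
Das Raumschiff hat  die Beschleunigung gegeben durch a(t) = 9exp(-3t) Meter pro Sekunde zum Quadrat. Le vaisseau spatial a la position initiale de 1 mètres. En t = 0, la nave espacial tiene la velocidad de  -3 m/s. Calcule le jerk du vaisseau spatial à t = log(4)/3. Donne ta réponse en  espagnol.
Para resolver esto, necesitamos tomar 1 derivada de nuestra ecuación de la aceleración a(t) = 9·exp(-3·t). Derivando la aceleración, obtenemos la sacudida: j(t) = -27·exp(-3·t). De la ecuación de la sacudida j(t) = -27·exp(-3·t), sustituimos t = log(4)/3 para obtener j = -27/4.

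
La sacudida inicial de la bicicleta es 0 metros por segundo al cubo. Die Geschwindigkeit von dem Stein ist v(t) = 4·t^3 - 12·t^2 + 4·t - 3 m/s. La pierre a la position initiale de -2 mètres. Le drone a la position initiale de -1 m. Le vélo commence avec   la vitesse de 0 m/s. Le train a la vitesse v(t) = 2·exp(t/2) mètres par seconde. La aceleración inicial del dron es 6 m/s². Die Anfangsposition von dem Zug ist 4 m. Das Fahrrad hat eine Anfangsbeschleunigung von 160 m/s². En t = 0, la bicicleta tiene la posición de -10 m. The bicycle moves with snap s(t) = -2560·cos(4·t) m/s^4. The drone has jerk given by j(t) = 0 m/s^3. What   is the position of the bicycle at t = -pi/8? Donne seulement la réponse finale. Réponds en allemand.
Bei t = -pi/8, x = 0.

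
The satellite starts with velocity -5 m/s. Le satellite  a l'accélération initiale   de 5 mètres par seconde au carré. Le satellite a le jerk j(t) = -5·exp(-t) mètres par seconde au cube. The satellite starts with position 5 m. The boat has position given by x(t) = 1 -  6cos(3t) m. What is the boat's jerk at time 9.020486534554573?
To solve this, we need to take 3 derivatives of our position equation x(t) = 1 - 6·cos(3·t). The derivative of position gives velocity: v(t) = 18·sin(3·t). Differentiating velocity, we get acceleration: a(t) = 54·cos(3·t). Taking d/dt of a(t), we find j(t) = -162·sin(3·t). We have jerk j(t) = -162·sin(3·t). Substituting t = 9.020486534554573: j(9.020486534554573) = -151.733543462925.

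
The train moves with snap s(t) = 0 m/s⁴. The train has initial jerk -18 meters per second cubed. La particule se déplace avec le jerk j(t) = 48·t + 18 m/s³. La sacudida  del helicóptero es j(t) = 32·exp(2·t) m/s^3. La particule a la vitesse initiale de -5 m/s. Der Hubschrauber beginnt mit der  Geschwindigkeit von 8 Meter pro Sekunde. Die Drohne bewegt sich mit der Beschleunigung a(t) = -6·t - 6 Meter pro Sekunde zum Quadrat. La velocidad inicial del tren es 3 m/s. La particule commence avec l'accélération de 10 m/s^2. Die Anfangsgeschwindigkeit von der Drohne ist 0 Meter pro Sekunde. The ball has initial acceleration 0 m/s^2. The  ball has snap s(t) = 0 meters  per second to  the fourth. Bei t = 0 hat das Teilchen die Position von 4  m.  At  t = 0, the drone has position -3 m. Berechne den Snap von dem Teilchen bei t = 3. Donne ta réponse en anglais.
Starting from jerk j(t) = 48·t + 18, we take 1 derivative. Differentiating jerk, we get snap: s(t) = 48. From the given snap equation s(t) = 48, we substitute t = 3 to get s = 48.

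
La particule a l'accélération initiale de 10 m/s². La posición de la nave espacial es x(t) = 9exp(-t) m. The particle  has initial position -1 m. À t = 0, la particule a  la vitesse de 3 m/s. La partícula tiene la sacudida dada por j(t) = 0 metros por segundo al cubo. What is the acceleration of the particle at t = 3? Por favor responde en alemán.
Ausgehend von dem Ruck j(t) = 0, nehmen wir 1 Stammfunktion. Durch Integration von dem Ruck und Verwendung der Anfangsbedingung a(0) = 10, erhalten wir a(t) = 10. Aus der Gleichung für die Beschleunigung a(t) = 10, setzen wir t = 3 ein und erhalten a = 10.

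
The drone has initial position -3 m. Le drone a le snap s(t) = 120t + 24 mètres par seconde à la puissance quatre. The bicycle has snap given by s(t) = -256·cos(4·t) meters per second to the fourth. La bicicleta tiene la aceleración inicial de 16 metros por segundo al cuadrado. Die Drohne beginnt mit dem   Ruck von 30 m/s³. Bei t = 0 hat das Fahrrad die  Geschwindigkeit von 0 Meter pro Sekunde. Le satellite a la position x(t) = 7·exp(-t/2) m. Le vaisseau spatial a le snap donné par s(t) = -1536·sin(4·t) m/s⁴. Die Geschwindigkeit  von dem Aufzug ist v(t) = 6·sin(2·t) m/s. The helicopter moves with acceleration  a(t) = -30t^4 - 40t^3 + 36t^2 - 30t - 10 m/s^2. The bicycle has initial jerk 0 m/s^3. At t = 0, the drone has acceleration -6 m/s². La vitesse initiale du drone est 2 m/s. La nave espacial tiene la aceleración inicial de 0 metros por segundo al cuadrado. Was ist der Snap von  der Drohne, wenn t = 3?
Aus der Gleichung für den Snap s(t) = 120·t + 24, setzen wir t = 3 ein und erhalten s = 384.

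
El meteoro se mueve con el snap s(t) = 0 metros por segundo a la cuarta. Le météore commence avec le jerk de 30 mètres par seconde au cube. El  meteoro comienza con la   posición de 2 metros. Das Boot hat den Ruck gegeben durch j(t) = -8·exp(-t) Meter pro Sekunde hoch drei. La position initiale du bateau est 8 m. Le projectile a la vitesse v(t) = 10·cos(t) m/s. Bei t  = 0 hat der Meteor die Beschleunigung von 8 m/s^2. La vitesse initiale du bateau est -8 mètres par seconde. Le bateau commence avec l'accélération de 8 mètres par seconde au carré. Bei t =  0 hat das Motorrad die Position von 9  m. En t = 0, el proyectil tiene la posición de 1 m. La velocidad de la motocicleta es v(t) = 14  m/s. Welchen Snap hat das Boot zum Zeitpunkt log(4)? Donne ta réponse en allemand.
Wir müssen unsere Gleichung für den Ruck j(t) = -8·exp(-t) 1-mal ableiten. Mit d/dt von j(t) finden wir s(t) = 8·exp(-t). Wir haben den Snap s(t) = 8·exp(-t). Durch Einsetzen von t = log(4): s(log(4)) = 2.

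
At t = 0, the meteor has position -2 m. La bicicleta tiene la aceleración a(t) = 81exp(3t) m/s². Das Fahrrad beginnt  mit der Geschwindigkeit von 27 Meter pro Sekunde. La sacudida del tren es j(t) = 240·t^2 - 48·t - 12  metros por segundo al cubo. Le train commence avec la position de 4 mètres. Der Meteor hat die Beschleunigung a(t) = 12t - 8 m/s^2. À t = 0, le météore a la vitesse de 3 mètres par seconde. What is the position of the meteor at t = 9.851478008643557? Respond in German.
Wir müssen unsere Gleichung für die Beschleunigung a(t) = 12·t - 8 2-mal integrieren. Mit ∫a(t)dt und Anwendung von v(0) = 3, finden wir v(t) = 6·t^2 - 8·t + 3. Das Integral von der Geschwindigkeit, mit x(0) = -2, ergibt die Position: x(t) = 2·t^3 - 4·t^2 + 3·t - 2. Aus der Gleichung für die Position x(t) = 2·t^3 - 4·t^2 + 3·t - 2, setzen wir t = 9.851478008643557 ein und erhalten x = 1551.55173787947.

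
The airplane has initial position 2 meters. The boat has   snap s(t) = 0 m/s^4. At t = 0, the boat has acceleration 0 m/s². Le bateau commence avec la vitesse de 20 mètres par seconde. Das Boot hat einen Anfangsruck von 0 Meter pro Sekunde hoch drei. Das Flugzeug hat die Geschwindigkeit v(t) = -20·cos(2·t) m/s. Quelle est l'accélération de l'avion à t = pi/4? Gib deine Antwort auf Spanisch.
Partiendo de la velocidad v(t) = -20·cos(2·t), tomamos 1 derivada. Derivando la velocidad, obtenemos la aceleración: a(t) = 40·sin(2·t). De la ecuación de la aceleración a(t) = 40·sin(2·t), sustituimos t = pi/4 para obtener a = 40.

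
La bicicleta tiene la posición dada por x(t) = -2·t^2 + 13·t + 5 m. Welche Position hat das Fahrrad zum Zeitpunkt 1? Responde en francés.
En utilisant x(t) = -2·t^2 + 13·t + 5 et en substituant t = 1, nous trouvons x = 16.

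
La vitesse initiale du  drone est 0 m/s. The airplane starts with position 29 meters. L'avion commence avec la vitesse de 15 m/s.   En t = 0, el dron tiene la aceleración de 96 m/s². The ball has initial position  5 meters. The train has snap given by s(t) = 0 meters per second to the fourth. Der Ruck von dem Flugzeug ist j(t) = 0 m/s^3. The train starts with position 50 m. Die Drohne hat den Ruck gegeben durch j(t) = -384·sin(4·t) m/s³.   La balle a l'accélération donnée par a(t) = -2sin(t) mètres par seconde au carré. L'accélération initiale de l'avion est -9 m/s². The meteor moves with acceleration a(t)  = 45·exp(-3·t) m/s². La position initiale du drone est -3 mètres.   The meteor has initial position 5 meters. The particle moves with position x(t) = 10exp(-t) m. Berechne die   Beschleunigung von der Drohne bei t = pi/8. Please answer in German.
Wir müssen unsere Gleichung für den Ruck j(t) = -384·sin(4·t) 1-mal integrieren. Durch Integration von dem Ruck und Verwendung der Anfangsbedingung a(0) = 96, erhalten wir a(t) = 96·cos(4·t). Wir haben die Beschleunigung a(t) = 96·cos(4·t). Durch Einsetzen von t = pi/8: a(pi/8) = 0.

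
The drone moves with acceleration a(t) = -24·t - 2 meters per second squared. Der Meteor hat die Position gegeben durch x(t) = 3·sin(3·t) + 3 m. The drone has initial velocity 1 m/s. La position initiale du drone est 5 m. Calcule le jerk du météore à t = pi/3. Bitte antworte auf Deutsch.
Um dies zu lösen, müssen wir 3 Ableitungen unserer Gleichung für die Position x(t) = 3·sin(3·t) + 3 nehmen. Die Ableitung von der Position ergibt die Geschwindigkeit: v(t) = 9·cos(3·t). Durch Ableiten von der Geschwindigkeit erhalten wir die Beschleunigung: a(t) = -27·sin(3·t). Mit d/dt von a(t) finden wir j(t) = -81·cos(3·t). Aus der Gleichung für den Ruck j(t) = -81·cos(3·t), setzen wir t = pi/3 ein und erhalten j = 81.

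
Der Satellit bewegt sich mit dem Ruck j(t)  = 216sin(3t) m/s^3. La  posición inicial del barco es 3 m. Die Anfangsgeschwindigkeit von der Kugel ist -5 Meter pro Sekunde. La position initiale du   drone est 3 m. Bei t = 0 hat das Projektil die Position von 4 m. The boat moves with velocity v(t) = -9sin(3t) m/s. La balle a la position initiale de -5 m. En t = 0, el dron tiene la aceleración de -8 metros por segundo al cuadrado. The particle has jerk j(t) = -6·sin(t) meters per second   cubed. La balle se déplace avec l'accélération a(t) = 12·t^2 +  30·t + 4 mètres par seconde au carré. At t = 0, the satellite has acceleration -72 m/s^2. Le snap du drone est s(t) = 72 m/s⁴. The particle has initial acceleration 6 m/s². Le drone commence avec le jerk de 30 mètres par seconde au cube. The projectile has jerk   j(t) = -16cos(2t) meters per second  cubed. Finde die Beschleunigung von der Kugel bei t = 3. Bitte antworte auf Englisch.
We have acceleration a(t) = 12·t^2 + 30·t + 4. Substituting t = 3: a(3) = 202.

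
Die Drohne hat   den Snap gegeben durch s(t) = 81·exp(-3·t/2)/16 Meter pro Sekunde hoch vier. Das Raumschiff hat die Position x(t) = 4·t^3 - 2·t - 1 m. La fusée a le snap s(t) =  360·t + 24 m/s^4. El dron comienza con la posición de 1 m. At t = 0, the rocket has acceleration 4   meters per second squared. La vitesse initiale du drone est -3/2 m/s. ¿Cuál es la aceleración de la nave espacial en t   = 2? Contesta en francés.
En partant de la position x(t) = 4·t^3 - 2·t - 1, nous prenons 2 dérivées. La dérivée de la position donne la vitesse: v(t) = 12·t^2 - 2. En prenant d/dt de v(t), nous trouvons a(t) = 24·t. Nous avons l'accélération a(t) = 24·t. En substituant t = 2: a(2) = 48.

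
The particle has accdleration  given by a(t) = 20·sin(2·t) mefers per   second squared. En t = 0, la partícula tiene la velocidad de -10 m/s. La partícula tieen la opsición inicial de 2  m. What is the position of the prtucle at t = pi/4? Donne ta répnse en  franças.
Nous devons intégrer notre équation de l'accélération a(t) = 20·sin(2·t) 2 fois. En prenant ∫a(t)dt et en appliquant v(0) = -10, nous trouvons v(t) = -10·cos(2·t). En prenant ∫v(t)dt et en appliquant x(0) = 2, nous trouvons x(t) = 2 - 5·sin(2·t). En utilisant x(t) = 2 - 5·sin(2·t) et en substituant t = pi/4, nous trouvons x = -3.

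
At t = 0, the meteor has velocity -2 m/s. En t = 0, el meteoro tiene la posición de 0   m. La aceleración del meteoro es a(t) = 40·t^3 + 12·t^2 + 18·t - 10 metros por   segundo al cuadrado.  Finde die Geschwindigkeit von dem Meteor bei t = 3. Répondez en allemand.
Wir müssen das Integral unserer Gleichung für die Beschleunigung a(t) = 40·t^3 + 12·t^2 + 18·t - 10 1-mal finden. Durch Integration von der Beschleunigung und Verwendung der Anfangsbedingung v(0) = -2, erhalten wir v(t) = 10·t^4 + 4·t^3 + 9·t^2 - 10·t - 2. Aus der Gleichung für die Geschwindigkeit v(t) = 10·t^4 + 4·t^3 + 9·t^2 - 10·t - 2, setzen wir t = 3 ein und erhalten v = 967.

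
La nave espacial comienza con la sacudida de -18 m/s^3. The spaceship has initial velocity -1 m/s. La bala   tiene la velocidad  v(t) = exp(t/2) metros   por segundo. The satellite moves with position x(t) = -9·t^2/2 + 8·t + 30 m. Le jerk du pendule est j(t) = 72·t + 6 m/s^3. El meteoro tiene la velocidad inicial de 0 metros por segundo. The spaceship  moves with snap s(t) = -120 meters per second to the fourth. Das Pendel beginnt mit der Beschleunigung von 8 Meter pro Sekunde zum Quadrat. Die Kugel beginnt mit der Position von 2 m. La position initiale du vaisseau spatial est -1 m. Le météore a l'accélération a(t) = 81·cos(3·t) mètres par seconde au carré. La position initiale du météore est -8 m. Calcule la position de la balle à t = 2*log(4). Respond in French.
Nous devons trouver l'intégrale de notre équation de la vitesse v(t) = exp(t/2) 1 fois. En intégrant la vitesse et en utilisant la condition initiale x(0) = 2, nous obtenons x(t) = 2·exp(t/2). De l'équation de la position x(t) = 2·exp(t/2), nous substituons t = 2*log(4) pour obtenir x = 8.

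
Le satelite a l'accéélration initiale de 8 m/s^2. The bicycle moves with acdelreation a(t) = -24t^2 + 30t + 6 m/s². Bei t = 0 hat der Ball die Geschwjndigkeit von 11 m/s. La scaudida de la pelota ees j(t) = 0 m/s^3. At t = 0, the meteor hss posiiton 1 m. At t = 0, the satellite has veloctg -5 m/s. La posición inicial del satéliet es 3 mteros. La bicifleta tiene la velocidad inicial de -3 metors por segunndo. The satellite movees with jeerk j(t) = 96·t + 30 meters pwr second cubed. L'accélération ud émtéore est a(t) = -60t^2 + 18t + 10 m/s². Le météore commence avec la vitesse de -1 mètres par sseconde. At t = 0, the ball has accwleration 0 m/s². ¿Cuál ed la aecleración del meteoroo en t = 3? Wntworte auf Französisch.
En utilisant a(t) = -60·t^2 + 18·t + 10 et en substituant t = 3, nous trouvons a = -476.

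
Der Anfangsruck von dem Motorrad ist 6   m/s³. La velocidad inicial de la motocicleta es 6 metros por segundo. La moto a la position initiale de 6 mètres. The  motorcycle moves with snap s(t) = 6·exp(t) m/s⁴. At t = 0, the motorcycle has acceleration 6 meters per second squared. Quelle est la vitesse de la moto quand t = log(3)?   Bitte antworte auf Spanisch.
Partiendo del snap s(t) = 6·exp(t), tomamos 3 integrales. La integral del snap es la sacudida. Usando j(0) = 6, obtenemos j(t) = 6·exp(t). La antiderivada de la sacudida, con a(0) = 6, da la aceleración: a(t) = 6·exp(t). La integral de la aceleración es la velocidad. Usando v(0) = 6, obtenemos v(t) = 6·exp(t). De la ecuación de la velocidad v(t) = 6·exp(t), sustituimos t = log(3) para obtener v = 18.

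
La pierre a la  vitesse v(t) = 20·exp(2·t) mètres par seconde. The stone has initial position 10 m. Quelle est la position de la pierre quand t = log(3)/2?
Pour résoudre ceci, nous devons prendre 1 primitive de notre équation de la vitesse v(t) = 20·exp(2·t). En intégrant la vitesse et en utilisant la condition initiale x(0) = 10, nous obtenons x(t) = 10·exp(2·t). En utilisant x(t) = 10·exp(2·t) et en substituant t = log(3)/2, nous trouvons x = 30.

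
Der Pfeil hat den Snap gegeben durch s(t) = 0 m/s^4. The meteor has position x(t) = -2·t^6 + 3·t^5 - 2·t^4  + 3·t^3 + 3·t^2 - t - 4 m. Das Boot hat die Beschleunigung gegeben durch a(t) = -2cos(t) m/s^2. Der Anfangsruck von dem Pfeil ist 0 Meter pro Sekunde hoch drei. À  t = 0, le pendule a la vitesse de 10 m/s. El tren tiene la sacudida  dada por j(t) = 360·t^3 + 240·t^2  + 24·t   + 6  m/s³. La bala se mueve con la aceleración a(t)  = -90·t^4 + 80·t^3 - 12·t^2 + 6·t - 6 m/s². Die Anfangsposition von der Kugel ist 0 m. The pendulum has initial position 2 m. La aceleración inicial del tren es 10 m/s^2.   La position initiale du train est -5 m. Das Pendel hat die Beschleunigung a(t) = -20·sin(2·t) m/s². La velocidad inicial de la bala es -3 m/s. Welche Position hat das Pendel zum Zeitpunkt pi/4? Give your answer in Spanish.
Partiendo de la aceleración a(t) = -20·sin(2·t), tomamos 2 antiderivadas. La integral de la aceleración, con v(0) = 10, da la velocidad: v(t) = 10·cos(2·t). Integrando la velocidad y usando la condición inicial x(0) = 2, obtenemos x(t) = 5·sin(2·t) + 2. De la ecuación de la posición x(t) = 5·sin(2·t) + 2, sustituimos t = pi/4 para obtener x = 7.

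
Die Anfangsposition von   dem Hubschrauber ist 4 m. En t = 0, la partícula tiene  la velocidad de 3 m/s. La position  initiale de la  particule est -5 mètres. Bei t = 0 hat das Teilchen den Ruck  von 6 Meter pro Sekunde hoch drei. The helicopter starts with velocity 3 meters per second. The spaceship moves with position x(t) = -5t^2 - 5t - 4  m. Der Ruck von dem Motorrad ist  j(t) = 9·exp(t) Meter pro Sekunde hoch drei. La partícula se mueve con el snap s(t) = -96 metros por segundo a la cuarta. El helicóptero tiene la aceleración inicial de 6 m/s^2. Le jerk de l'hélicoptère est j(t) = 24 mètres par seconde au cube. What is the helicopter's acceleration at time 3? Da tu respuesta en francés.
Pour résoudre ceci, nous devons prendre 1 intégrale de notre équation du jerk j(t) = 24. La primitive du jerk, avec a(0) = 6, donne l'accélération: a(t) = 24·t + 6. Nous avons l'accélération a(t) = 24·t + 6. En substituant t = 3: a(3) = 78.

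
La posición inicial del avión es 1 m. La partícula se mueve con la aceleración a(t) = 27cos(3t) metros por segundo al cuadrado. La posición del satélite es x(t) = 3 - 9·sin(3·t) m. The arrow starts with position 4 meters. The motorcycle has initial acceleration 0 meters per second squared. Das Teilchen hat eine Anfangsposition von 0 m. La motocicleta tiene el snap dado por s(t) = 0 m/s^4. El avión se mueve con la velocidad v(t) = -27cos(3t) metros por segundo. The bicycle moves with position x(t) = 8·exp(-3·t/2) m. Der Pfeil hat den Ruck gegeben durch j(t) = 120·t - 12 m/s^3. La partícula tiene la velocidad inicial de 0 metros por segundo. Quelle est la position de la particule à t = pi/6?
Nous devons trouver l'intégrale de notre équation de l'accélération a(t) = 27·cos(3·t) 2 fois. En prenant ∫a(t)dt et en appliquant v(0) = 0, nous trouvons v(t) = 9·sin(3·t). L'intégrale de la vitesse est la position. En utilisant x(0) = 0, nous obtenons x(t) = 3 - 3·cos(3·t). De l'équation de la position x(t) = 3 - 3·cos(3·t), nous substituons t = pi/6 pour obtenir x = 3.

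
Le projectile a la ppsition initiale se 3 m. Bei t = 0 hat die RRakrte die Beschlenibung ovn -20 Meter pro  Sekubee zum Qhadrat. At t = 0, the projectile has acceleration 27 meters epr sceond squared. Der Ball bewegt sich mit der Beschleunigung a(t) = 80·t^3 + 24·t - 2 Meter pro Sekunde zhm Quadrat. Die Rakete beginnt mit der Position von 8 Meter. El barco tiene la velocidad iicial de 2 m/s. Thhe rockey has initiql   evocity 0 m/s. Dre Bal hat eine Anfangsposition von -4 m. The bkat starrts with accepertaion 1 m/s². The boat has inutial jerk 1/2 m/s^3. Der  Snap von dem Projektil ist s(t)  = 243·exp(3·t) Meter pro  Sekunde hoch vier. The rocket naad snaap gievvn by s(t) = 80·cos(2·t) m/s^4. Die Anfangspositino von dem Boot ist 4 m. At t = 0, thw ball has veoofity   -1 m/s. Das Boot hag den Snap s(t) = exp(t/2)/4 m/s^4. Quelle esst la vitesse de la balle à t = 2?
Nous devons intégrer notre équation de l'accélération a(t) = 80·t^3 + 24·t - 2 1 fois. L'intégrale de l'accélération, avec v(0) = -1, donne la vitesse: v(t) = 20·t^4 + 12·t^2 - 2·t - 1. En utilisant v(t) = 20·t^4 + 12·t^2 - 2·t - 1 et en substituant t = 2, nous trouvons v = 363.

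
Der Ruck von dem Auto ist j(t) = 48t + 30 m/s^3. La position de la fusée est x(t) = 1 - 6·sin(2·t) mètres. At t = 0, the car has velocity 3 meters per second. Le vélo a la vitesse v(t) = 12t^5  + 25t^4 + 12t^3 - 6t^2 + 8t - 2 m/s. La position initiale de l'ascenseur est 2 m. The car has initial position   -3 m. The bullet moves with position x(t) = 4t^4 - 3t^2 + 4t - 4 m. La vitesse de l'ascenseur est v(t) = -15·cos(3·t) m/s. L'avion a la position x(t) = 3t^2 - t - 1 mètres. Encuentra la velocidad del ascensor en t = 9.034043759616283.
De la ecuación de la velocidad v(t) = -15·cos(3·t), sustituimos t = 9.034043759616283 para obtener v = 5.82184036640544.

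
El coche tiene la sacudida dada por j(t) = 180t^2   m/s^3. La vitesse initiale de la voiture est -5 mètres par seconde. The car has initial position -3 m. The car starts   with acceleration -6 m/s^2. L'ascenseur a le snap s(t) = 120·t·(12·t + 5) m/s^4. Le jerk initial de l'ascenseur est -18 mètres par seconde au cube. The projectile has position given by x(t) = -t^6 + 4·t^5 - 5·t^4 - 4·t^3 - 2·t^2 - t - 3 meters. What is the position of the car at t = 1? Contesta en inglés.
To find the answer, we compute 3 antiderivatives of j(t) = 180·t^2. Finding the integral of j(t) and using a(0) = -6: a(t) = 60·t^3 - 6. Taking ∫a(t)dt and applying v(0) = -5, we find v(t) = 15·t^4 - 6·t - 5. Integrating velocity and using the initial condition x(0) = -3, we get x(t) = 3·t^5 - 3·t^2 - 5·t - 3. Using x(t) = 3·t^5 - 3·t^2 - 5·t - 3 and substituting t = 1, we find x = -8.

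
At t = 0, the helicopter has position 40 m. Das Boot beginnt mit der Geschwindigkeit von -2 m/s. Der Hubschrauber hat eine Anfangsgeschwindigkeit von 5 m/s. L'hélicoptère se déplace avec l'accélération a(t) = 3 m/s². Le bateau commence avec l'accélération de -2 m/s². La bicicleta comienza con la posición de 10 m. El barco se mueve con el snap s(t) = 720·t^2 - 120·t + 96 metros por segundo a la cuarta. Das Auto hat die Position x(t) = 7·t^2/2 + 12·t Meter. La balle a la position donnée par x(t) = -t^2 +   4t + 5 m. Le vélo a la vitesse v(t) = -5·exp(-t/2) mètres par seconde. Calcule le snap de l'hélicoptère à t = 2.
Pour résoudre ceci, nous devons prendre 2 dérivées de notre équation de l'accélération a(t) = 3. En prenant d/dt de a(t), nous trouvons j(t) = 0. En prenant d/dt de j(t), nous trouvons s(t) = 0. Nous avons le snap s(t) = 0. En substituant t = 2: s(2) = 0.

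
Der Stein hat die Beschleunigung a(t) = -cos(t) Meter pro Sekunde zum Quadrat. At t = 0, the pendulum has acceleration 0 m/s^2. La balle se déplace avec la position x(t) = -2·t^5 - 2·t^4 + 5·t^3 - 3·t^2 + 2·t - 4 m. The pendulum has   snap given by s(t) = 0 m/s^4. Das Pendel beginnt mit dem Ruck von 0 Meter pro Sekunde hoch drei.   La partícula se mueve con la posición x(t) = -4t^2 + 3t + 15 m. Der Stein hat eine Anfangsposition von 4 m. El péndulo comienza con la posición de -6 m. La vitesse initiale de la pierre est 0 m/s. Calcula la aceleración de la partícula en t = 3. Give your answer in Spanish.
Debemos derivar nuestra ecuación de la posición x(t) = -4·t^2 + 3·t + 15 2 veces. La derivada de la posición da la velocidad: v(t) = 3 - 8·t. La derivada de la velocidad da la aceleración: a(t) = -8. Tenemos la aceleración a(t) = -8. Sustituyendo t = 3: a(3) = -8.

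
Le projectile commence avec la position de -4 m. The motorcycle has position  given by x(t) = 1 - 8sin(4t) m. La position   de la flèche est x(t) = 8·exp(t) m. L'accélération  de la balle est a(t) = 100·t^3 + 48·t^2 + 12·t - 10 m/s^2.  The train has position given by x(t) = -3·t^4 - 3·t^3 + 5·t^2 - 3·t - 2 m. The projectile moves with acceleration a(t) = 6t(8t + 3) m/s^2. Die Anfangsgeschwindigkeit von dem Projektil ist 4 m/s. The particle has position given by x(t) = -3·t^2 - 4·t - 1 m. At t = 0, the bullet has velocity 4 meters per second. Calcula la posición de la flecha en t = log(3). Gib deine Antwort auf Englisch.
Using x(t) = 8·exp(t) and substituting t = log(3), we find x = 24.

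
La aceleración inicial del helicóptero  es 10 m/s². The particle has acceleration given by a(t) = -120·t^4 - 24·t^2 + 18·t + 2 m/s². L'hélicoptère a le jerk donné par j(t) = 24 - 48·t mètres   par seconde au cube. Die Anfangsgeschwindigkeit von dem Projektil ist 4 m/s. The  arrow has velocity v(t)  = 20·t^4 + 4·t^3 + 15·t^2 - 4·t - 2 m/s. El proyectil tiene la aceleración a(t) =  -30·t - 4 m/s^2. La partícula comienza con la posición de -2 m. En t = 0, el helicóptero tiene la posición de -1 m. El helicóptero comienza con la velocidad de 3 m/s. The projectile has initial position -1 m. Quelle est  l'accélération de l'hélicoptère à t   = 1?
Nous devons intégrer notre équation du jerk j(t) = 24 - 48·t 1 fois. En intégrant le jerk et en utilisant la condition initiale a(0) = 10, nous obtenons a(t) = -24·t^2 + 24·t + 10. De l'équation de l'accélération a(t) = -24·t^2 + 24·t + 10, nous substituons t = 1 pour obtenir a = 10.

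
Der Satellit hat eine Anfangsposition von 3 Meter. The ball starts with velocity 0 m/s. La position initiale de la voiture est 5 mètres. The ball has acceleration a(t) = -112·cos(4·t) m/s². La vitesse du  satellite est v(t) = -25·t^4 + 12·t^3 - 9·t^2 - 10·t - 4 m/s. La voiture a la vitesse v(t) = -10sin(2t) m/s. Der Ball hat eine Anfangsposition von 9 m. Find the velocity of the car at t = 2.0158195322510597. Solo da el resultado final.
At t = 2.0158195322510597, v = 7.77100958276300.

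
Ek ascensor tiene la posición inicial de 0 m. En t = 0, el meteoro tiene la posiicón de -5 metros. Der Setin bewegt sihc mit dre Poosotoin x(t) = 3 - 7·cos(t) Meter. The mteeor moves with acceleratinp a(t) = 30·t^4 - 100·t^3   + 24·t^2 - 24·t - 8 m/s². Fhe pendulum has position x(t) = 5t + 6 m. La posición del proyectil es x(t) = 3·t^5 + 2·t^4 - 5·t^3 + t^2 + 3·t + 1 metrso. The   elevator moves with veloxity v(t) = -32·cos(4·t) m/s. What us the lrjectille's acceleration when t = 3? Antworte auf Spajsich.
Debemos derivar nuestra ecuación de la posición x(t) = 3·t^5 + 2·t^4 - 5·t^3 + t^2 + 3·t + 1 2 veces. Tomando d/dt de x(t), encontramos v(t) = 15·t^4 + 8·t^3 - 15·t^2 + 2·t + 3. Tomando d/dt de v(t), encontramos a(t) = 60·t^3 + 24·t^2 - 30·t + 2. Usando a(t) = 60·t^3 + 24·t^2 - 30·t + 2 y sustituyendo t = 3, encontramos a = 1748.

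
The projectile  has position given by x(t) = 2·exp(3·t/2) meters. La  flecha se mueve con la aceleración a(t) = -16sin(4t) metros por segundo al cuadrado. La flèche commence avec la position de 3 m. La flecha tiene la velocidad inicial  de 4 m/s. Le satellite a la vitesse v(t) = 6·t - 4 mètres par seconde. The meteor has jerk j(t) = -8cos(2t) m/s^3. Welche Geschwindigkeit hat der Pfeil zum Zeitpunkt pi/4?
Wir müssen die Stammfunktion unserer Gleichung für die Beschleunigung a(t) = -16·sin(4·t) 1-mal finden. Mit ∫a(t)dt und Anwendung von v(0) = 4, finden wir v(t) = 4·cos(4·t). Wir haben die Geschwindigkeit v(t) = 4·cos(4·t). Durch Einsetzen von t = pi/4: v(pi/4) = -4.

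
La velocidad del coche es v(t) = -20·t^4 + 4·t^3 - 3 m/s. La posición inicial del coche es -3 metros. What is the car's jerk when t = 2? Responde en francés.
Pour résoudre ceci, nous devons prendre 2 dérivées de notre équation de la vitesse v(t) = -20·t^4 + 4·t^3 - 3. La dérivée de la vitesse donne l'accélération: a(t) = -80·t^3 + 12·t^2. En dérivant l'accélération, nous obtenons le jerk: j(t) = -240·t^2 + 24·t. De l'équation du jerk j(t) = -240·t^2 + 24·t, nous substituons t = 2 pour obtenir j = -912.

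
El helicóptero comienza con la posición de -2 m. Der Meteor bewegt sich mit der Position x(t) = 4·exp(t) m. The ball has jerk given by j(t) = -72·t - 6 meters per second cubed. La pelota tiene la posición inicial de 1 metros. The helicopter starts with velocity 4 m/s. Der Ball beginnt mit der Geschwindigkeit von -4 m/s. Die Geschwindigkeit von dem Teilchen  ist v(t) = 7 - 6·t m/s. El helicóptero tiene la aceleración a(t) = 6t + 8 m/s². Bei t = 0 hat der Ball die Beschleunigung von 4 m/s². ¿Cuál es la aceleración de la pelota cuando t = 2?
Necesitamos integrar nuestra ecuación de la sacudida j(t) = -72·t - 6 1 vez. La integral de la sacudida es la aceleración. Usando a(0) = 4, obtenemos a(t) = -36·t^2 - 6·t + 4. Usando a(t) = -36·t^2 - 6·t + 4 y sustituyendo t = 2, encontramos a = -152.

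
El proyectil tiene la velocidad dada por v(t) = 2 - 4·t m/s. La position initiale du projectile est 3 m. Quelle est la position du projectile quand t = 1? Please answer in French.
Nous devons intégrer notre équation de la vitesse v(t) = 2 - 4·t 1 fois. L'intégrale de la vitesse, avec x(0) = 3, donne la position: x(t) = -2·t^2 + 2·t + 3. En utilisant x(t) = -2·t^2 + 2·t + 3 et en substituant t = 1, nous trouvons x = 3.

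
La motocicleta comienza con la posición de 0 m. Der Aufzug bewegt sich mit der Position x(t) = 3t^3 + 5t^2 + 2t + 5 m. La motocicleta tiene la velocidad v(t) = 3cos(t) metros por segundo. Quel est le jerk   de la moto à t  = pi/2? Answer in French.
Pour résoudre ceci, nous devons prendre 2 dérivées de notre équation de la vitesse v(t) = 3·cos(t). La dérivée de la vitesse donne l'accélération: a(t) = -3·sin(t). En prenant d/dt de a(t), nous trouvons j(t) = -3·cos(t). De l'équation du jerk j(t) = -3·cos(t), nous substituons t = pi/2 pour obtenir j = 0.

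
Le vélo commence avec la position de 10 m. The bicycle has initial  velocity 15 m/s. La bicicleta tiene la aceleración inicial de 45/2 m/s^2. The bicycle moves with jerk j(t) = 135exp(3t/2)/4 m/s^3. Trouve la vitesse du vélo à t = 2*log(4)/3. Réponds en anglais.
We need to integrate our jerk equation j(t) = 135·exp(3·t/2)/4 2 times. Finding the integral of j(t) and using a(0) = 45/2: a(t) = 45·exp(3·t/2)/2. Finding the antiderivative of a(t) and using v(0) = 15: v(t) = 15·exp(3·t/2). From the given velocity equation v(t) = 15·exp(3·t/2), we substitute t = 2*log(4)/3 to get v = 60.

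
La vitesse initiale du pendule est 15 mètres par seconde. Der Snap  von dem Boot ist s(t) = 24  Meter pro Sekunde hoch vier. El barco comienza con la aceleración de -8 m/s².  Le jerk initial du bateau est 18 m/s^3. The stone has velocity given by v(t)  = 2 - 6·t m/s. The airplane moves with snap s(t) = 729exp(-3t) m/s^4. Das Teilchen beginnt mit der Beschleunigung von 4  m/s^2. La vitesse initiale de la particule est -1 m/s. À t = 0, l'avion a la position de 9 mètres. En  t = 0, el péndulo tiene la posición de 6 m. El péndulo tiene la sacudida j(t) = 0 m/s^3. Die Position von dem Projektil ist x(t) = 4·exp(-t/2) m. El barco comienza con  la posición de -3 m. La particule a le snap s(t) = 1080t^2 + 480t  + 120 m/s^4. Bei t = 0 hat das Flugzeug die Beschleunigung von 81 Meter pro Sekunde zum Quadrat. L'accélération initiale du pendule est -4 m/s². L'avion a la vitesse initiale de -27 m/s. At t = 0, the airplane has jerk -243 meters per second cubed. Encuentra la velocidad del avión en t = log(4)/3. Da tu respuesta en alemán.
Um dies zu lösen, müssen wir 3 Integrale unserer Gleichung für den Snap s(t) = 729·exp(-3·t) finden. Das Integral von dem Snap, mit j(0) = -243, ergibt den Ruck: j(t) = -243·exp(-3·t). Durch Integration von dem Ruck und Verwendung der Anfangsbedingung a(0) = 81, erhalten wir a(t) = 81·exp(-3·t). Mit ∫a(t)dt und Anwendung von v(0) = -27, finden wir v(t) = -27·exp(-3·t). Mit v(t) = -27·exp(-3·t) und Einsetzen von t = log(4)/3, finden wir v = -27/4.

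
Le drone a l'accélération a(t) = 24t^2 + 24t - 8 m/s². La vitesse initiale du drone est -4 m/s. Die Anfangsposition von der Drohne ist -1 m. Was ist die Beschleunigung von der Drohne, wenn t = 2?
Wir haben die Beschleunigung a(t) = 24·t^2 + 24·t - 8. Durch Einsetzen von t = 2: a(2) = 136.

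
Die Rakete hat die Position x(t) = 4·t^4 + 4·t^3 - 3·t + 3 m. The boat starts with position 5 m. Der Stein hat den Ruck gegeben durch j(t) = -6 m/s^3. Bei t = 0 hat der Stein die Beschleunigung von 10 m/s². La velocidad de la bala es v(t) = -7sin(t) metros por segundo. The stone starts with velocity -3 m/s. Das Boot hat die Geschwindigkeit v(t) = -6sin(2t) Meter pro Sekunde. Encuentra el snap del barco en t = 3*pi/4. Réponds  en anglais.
To solve this, we need to take 3 derivatives of our velocity equation v(t) = -6·sin(2·t). The derivative of velocity gives acceleration: a(t) = -12·cos(2·t). Taking d/dt of a(t), we find j(t) = 24·sin(2·t). Differentiating jerk, we get snap: s(t) = 48·cos(2·t). Using s(t) = 48·cos(2·t) and substituting t = 3*pi/4, we find s = 0.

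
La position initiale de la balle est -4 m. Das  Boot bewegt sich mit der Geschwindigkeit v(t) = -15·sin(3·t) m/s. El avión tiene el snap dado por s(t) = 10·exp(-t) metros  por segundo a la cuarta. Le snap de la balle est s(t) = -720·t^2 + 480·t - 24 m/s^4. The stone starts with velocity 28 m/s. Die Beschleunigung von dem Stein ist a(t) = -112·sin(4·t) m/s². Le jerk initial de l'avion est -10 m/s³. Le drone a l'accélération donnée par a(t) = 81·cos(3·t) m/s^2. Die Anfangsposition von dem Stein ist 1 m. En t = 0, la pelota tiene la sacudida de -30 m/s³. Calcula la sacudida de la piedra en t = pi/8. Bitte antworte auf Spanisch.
Partiendo de la aceleración a(t) = -112·sin(4·t), tomamos 1 derivada. Tomando d/dt de a(t), encontramos j(t) = -448·cos(4·t). Tenemos la sacudida j(t) = -448·cos(4·t). Sustituyendo t = pi/8: j(pi/8) = 0.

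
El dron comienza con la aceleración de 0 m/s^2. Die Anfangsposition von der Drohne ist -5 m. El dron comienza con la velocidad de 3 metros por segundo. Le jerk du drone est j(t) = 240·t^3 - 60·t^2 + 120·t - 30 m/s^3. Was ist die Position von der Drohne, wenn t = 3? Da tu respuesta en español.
Debemos encontrar la antiderivada de nuestra ecuación de la sacudida j(t) = 240·t^3 - 60·t^2 + 120·t - 30 3 veces. Integrando la sacudida y usando la condición inicial a(0) = 0, obtenemos a(t) = 10·t·(6·t^3 - 2·t^2 + 6·t - 3). La antiderivada de la aceleración, con v(0) = 3, da la velocidad: v(t) = 12·t^5 - 5·t^4 + 20·t^3 - 15·t^2 + 3. La antiderivada de la velocidad es la posición. Usando x(0) = -5, obtenemos x(t) = 2·t^6 - t^5 + 5·t^4 - 5·t^3 + 3·t - 5. Tenemos la posición x(t) = 2·t^6 - t^5 + 5·t^4 - 5·t^3 + 3·t - 5. Sustituyendo t = 3: x(3) = 1489.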